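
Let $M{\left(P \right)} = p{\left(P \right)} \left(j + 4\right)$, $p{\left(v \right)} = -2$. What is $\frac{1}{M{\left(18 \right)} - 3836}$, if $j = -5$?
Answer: $- \frac{1}{3834} \approx -0.00026082$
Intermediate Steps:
$M{\left(P \right)} = 2$ ($M{\left(P \right)} = - 2 \left(-5 + 4\right) = \left(-2\right) \left(-1\right) = 2$)
$\frac{1}{M{\left(18 \right)} - 3836} = \frac{1}{2 - 3836} = \frac{1}{-3834} = - \frac{1}{3834}$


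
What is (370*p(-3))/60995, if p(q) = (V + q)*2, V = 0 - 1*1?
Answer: -592/12199 ≈ -0.048529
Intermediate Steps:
V = -1 (V = 0 - 1 = -1)
p(q) = -2 + 2*q (p(q) = (-1 + q)*2 = -2 + 2*q)
(370*p(-3))/60995 = (370*(-2 + 2*(-3)))/60995 = (370*(-2 - 6))*(1/60995) = (370*(-8))*(1/60995) = -2960*1/60995 = -592/12199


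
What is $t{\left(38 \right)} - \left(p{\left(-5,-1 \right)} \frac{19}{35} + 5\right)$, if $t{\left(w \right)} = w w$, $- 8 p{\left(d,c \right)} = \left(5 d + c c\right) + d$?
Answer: $\frac{402369}{280} \approx 1437.0$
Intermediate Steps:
$p{\left(d,c \right)} = - \frac{3 d}{4} - \frac{c^{2}}{8}$ ($p{\left(d,c \right)} = - \frac{\left(5 d + c c\right) + d}{8} = - \frac{\left(5 d + c^{2}\right) + d}{8} = - \frac{\left(c^{2} + 5 d\right) + d}{8} = - \frac{c^{2} + 6 d}{8} = - \frac{3 d}{4} - \frac{c^{2}}{8}$)
$t{\left(w \right)} = w^{2}$
$t{\left(38 \right)} - \left(p{\left(-5,-1 \right)} \frac{19}{35} + 5\right) = 38^{2} - \left(\left(\left(- \frac{3}{4}\right) \left(-5\right) - \frac{\left(-1\right)^{2}}{8}\right) \frac{19}{35} + 5\right) = 1444 - \left(\left(\frac{15}{4} - \frac{1}{8}\right) 19 \cdot \frac{1}{35} + 5\right) = 1444 - \left(\left(\frac{15}{4} - \frac{1}{8}\right) \frac{19}{35} + 5\right) = 1444 - \left(\frac{29}{8} \cdot \frac{19}{35} + 5\right) = 1444 - \left(\frac{551}{280} + 5\right) = 1444 - \frac{1951}{280} = \frac{402369}{280}$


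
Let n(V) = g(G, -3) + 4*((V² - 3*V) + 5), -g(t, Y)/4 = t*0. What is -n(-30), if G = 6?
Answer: -3980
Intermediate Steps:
g(t, Y) = 0 (g(t, Y) = -4*t*0 = -4*0 = 0)
n(V) = 20 - 12*V + 4*V² (n(V) = 0 + 4*((V² - 3*V) + 5) = 0 + 4*(5 + V² - 3*V) = 0 + (20 - 12*V + 4*V²) = 20 - 12*V + 4*V²)
-n(-30) = -(20 - 12*(-30) + 4*(-30)²) = -(20 + 360 + 4*900) = -(20 + 360 + 3600) = -1*3980 = -3980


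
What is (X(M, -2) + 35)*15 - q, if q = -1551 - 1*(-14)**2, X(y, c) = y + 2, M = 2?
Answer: 2332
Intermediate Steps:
X(y, c) = 2 + y
q = -1747 (q = -1551 - 1*196 = -1551 - 196 = -1747)
(X(M, -2) + 35)*15 - q = ((2 + 2) + 35)*15 - 1*(-1747) = (4 + 35)*15 + 1747 = 39*15 + 1747 = 585 + 1747 = 2332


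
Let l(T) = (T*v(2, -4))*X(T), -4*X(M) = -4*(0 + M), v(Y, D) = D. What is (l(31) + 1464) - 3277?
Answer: -5657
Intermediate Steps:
X(M) = M (X(M) = -(-1)*(0 + M) = -(-1)*M = M)
l(T) = -4*T² (l(T) = (T*(-4))*T = (-4*T)*T = -4*T²)
(l(31) + 1464) - 3277 = (-4*31² + 1464) - 3277 = (-4*961 + 1464) - 3277 = (-3844 + 1464) - 3277 = -2380 - 3277 = -5657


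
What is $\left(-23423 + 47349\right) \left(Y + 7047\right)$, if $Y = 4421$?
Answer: $274383368$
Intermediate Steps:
$\left(-23423 + 47349\right) \left(Y + 7047\right) = \left(-23423 + 47349\right) \left(4421 + 7047\right) = 23926 \cdot 11468 = 274383368$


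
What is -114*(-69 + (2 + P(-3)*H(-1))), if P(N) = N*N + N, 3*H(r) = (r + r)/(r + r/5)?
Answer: 7258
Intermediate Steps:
H(r) = 5/9 (H(r) = ((r + r)/(r + r/5))/3 = ((2*r)/(r + r*(1/5)))/3 = ((2*r)/(r + r/5))/3 = ((2*r)/((6*r/5)))/3 = ((2*r)*(5/(6*r)))/3 = (1/3)*(5/3) = 5/9)
P(N) = N + N**2 (P(N) = N**2 + N = N + N**2)
-114*(-69 + (2 + P(-3)*H(-1))) = -114*(-69 + (2 - 3*(1 - 3)*(5/9))) = -114*(-69 + (2 - 3*(-2)*(5/9))) = -114*(-69 + (2 + 6*(5/9))) = -114*(-69 + (2 + 10/3)) = -114*(-69 + 16/3) = -114*(-191/3) = 7258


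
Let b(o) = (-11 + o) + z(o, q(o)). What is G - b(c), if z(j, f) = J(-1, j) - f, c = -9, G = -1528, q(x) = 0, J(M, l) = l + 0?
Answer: -1499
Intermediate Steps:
J(M, l) = l
z(j, f) = j - f
b(o) = -11 + 2*o (b(o) = (-11 + o) + (o - 1*0) = (-11 + o) + (o + 0) = (-11 + o) + o = -11 + 2*o)
G - b(c) = -1528 - (-11 + 2*(-9)) = -1528 - (-11 - 18) = -1528 - 1*(-29) = -1528 + 29 = -1499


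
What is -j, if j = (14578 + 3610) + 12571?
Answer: -30759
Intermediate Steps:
j = 30759 (j = 18188 + 12571 = 30759)
-j = -1*30759 = -30759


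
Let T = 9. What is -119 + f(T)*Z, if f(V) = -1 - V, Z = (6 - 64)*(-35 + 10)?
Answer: -14619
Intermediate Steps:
Z = 1450 (Z = -58*(-25) = 1450)
-119 + f(T)*Z = -119 + (-1 - 1*9)*1450 = -119 + (-1 - 9)*1450 = -119 - 10*1450 = -119 - 14500 = -14619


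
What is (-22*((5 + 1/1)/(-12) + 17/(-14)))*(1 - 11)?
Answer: -2640/7 ≈ -377.14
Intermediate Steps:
(-22*((5 + 1/1)/(-12) + 17/(-14)))*(1 - 11) = -22*((5 + 1)*(-1/12) + 17*(-1/14))*(-10) = -22*(6*(-1/12) - 17/14)*(-10) = -22*(-½ - 17/14)*(-10) = -22*(-12/7)*(-10) = (264/7)*(-10) = -2640/7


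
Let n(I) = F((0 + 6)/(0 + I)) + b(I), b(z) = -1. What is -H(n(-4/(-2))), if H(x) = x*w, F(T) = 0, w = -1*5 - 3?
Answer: -8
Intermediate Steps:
w = -8 (w = -5 - 3 = -8)
n(I) = -1 (n(I) = 0 - 1 = -1)
H(x) = -8*x (H(x) = x*(-8) = -8*x)
-H(n(-4/(-2))) = -(-8)*(-1) = -1*8 = -8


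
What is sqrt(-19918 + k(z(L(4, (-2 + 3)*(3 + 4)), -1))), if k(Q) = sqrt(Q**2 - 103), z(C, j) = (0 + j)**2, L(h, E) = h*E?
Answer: sqrt(-19918 + I*sqrt(102)) ≈ 0.0358 + 141.13*I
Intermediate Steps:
L(h, E) = E*h
z(C, j) = j**2
k(Q) = sqrt(-103 + Q**2)
sqrt(-19918 + k(z(L(4, (-2 + 3)*(3 + 4)), -1))) = sqrt(-19918 + sqrt(-103 + ((-1)**2)**2)) = sqrt(-19918 + sqrt(-103 + 1**2)) = sqrt(-19918 + sqrt(-103 + 1)) = sqrt(-19918 + sqrt(-102)) = sqrt(-19918 + I*sqrt(102))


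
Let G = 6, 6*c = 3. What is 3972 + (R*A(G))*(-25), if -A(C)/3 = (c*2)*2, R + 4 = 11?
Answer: 5022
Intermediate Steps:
c = ½ (c = (⅙)*3 = ½ ≈ 0.50000)
R = 7 (R = -4 + 11 = 7)
A(C) = -6 (A(C) = -3*(½)*2*2 = -3*2 = -6)
3972 + (R*A(G))*(-25) = 3972 + (7*(-6))*(-25) = 3972 - 42*(-25) = 3972 + 1050 = 5022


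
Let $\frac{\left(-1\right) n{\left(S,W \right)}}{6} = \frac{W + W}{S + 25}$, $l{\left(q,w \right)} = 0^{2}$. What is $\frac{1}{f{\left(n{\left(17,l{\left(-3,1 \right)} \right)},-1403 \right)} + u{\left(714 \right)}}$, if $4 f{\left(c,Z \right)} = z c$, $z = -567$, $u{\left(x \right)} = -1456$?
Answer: $- \frac{1}{1456} \approx -0.00068681$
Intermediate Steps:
$l{\left(q,w \right)} = 0$
$n{\left(S,W \right)} = - \frac{12 W}{25 + S}$ ($n{\left(S,W \right)} = - 6 \frac{W + W}{S + 25} = - 6 \frac{2 W}{25 + S} = - \frac{12 W}{25 + S}$)
$f{\left(c,Z \right)} = - \frac{567 c}{4}$ ($f{\left(c,Z \right)} = \frac{\left(-567\right) c}{4} = - \frac{567 c}{4}$)
$\frac{1}{f{\left(n{\left(17,l{\left(-3,1 \right)} \right)},-1403 \right)} + u{\left(714 \right)}} = \frac{1}{- \frac{567 \left(\left(-12\right) 0 \frac{1}{25 + 17}\right)}{4} - 1456} = \frac{1}{- \frac{567 \left(\left(-12\right) 0 \cdot \frac{1}{42}\right)}{4} - 1456} = \frac{1}{\left(- \frac{567}{4}\right) 0 - 1456} = \frac{1}{0 - 1456} = \frac{1}{-1456} = - \frac{1}{1456}$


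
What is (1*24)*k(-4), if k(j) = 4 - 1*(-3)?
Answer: 168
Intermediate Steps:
k(j) = 7 (k(j) = 4 + 3 = 7)
(1*24)*k(-4) = (1*24)*7 = 24*7 = 168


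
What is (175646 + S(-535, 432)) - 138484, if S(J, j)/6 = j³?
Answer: 483766570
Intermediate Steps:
S(J, j) = 6*j³
(175646 + S(-535, 432)) - 138484 = (175646 + 6*432³) - 138484 = (175646 + 6*80621568) - 138484 = (175646 + 483729408) - 138484 = 483905054 - 138484 = 483766570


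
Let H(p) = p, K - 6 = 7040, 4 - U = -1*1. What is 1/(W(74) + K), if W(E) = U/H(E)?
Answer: 74/521409 ≈ 0.00014192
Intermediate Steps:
U = 5 (U = 4 - (-1) = 4 - 1*(-1) = 4 + 1 = 5)
K = 7046 (K = 6 + 7040 = 7046)
W(E) = 5/E
1/(W(74) + K) = 1/(5/74 + 7046) = 1/(521409/74) = 74/521409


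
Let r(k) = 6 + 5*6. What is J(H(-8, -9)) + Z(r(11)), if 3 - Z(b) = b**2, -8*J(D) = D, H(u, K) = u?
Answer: -1292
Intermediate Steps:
r(k) = 36 (r(k) = 6 + 30 = 36)
J(D) = -D/8
Z(b) = 3 - b**2
J(H(-8, -9)) + Z(r(11)) = -1/8*(-8) + (3 - 1*36**2) = 1 + (3 - 1*1296) = 1 + (3 - 1296) = 1 - 1293 = -1292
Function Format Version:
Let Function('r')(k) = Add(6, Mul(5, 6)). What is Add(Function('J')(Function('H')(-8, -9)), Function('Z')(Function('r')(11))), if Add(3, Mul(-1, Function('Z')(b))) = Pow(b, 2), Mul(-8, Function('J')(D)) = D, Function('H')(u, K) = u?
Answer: -1292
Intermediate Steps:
Function('r')(k) = 36 (Function('r')(k) = Add(6, 30) = 36)
Function('J')(D) = Mul(Rational(-1, 8), D)
Function('Z')(b) = Add(3, Mul(-1, Pow(b, 2)))
Add(Function('J')(Function('H')(-8, -9)), Function('Z')(Function('r')(11))) = Add(Mul(Rational(-1, 8), -8), Add(3, Mul(-1, Pow(36, 2)))) = Add(1, Add(3, Mul(-1, 1296))) = Add(1, Add(3, -1296)) = Add(1, -1293) = -1292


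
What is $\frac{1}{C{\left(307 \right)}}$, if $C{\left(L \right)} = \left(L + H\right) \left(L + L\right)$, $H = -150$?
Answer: $\frac{1}{96398} \approx 1.0374 \cdot 10^{-5}$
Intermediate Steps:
$C{\left(L \right)} = 2 L \left(-150 + L\right)$ ($C{\left(L \right)} = \left(L - 150\right) \left(L + L\right) = \left(-150 + L\right) 2 L = 2 L \left(-150 + L\right)$)
$\frac{1}{C{\left(307 \right)}} = \frac{1}{2 \cdot 307 \left(-150 + 307\right)} = \frac{1}{2 \cdot 307 \cdot 157} = \frac{1}{96398}$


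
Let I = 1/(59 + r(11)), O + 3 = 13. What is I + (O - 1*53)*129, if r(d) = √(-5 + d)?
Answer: -19275766/3475 - √6/3475 ≈ -5547.0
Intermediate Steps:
O = 10 (O = -3 + 13 = 10)
I = 1/(59 + √6) (I = 1/(59 + √(-5 + 11)) = 1/(59 + √6) ≈ 0.016274)
I + (O - 1*53)*129 = (59/3475 - √6/3475) + (10 - 1*53)*129 = (59/3475 - √6/3475) + (10 - 53)*129 = (59/3475 - √6/3475) - 43*129 = (59/3475 - √6/3475) - 5547 = -19275766/3475 - √6/3475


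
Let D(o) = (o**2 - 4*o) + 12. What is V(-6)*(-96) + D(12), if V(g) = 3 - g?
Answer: -756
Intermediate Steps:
D(o) = 12 + o**2 - 4*o
V(-6)*(-96) + D(12) = (3 - 1*(-6))*(-96) + (12 + 12**2 - 4*12) = (3 + 6)*(-96) + (12 + 144 - 48) = 9*(-96) + 108 = -864 + 108 = -756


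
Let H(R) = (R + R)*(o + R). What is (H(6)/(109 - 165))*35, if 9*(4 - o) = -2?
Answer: -230/3 ≈ -76.667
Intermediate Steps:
o = 38/9 (o = 4 - 1/9*(-2) = 4 + 2/9 = 38/9 ≈ 4.2222)
H(R) = 2*R*(38/9 + R) (H(R) = (R + R)*(38/9 + R) = (2*R)*(38/9 + R) = 2*R*(38/9 + R))
(H(6)/(109 - 165))*35 = (((2/9)*6*(38 + 9*6))/(109 - 165))*35 = (((2/9)*6*(38 + 54))/(-56))*35 = (((2/9)*6*92)*(-1/56))*35 = ((368/3)*(-1/56))*35 = -46/21*35 = -230/3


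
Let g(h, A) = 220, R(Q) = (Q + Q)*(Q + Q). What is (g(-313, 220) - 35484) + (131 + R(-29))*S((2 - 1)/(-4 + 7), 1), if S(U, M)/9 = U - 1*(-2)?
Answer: 38131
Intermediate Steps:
R(Q) = 4*Q² (R(Q) = (2*Q)*(2*Q) = 4*Q²)
S(U, M) = 18 + 9*U (S(U, M) = 9*(U - 1*(-2)) = 9*(U + 2) = 9*(2 + U) = 18 + 9*U)
(g(-313, 220) - 35484) + (131 + R(-29))*S((2 - 1)/(-4 + 7), 1) = (220 - 35484) + (131 + 4*(-29)²)*(18 + 9*((2 - 1)/(-4 + 7))) = -35264 + (131 + 4*841)*(18 + 9*(1/3)) = -35264 + (131 + 3364)*(18 + 9*(1*(⅓))) = -35264 + 3495*(18 + 9*(⅓)) = -35264 + 3495*(18 + 3) = -35264 + 3495*21 = -35264 + 73395 = 38131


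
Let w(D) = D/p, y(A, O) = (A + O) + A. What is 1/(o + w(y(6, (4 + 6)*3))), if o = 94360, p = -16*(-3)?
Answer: 8/754887 ≈ 1.0598e-5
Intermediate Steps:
p = 48
y(A, O) = O + 2*A
w(D) = D/48
1/(o + w(y(6, (4 + 6)*3))) = 1/(94360 + ((4 + 6)*3 + 2*6)/48) = 1/(94360 + (10*3 + 12)/48) = 1/(94360 + (30 + 12)/48) = 1/(94360 + (1/48)*42) = 1/(94360 + 7/8) = 1/(754887/8) = 8/754887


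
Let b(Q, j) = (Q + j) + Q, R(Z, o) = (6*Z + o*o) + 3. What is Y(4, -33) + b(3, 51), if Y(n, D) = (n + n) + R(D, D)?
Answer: 959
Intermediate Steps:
R(Z, o) = 3 + o² + 6*Z (R(Z, o) = (6*Z + o²) + 3 = (o² + 6*Z) + 3 = 3 + o² + 6*Z)
b(Q, j) = j + 2*Q
Y(n, D) = 3 + D² + 2*n + 6*D (Y(n, D) = (n + n) + (3 + D² + 6*D) = 2*n + (3 + D² + 6*D) = 3 + D² + 2*n + 6*D)
Y(4, -33) + b(3, 51) = (3 + (-33)² + 2*4 + 6*(-33)) + (51 + 2*3) = (3 + 1089 + 8 - 198) + (51 + 6) = 902 + 57 = 959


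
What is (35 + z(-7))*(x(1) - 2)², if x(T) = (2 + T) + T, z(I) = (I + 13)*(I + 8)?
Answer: 164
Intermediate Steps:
z(I) = (8 + I)*(13 + I) (z(I) = (13 + I)*(8 + I) = (8 + I)*(13 + I))
x(T) = 2 + 2*T
(35 + z(-7))*(x(1) - 2)² = (35 + (104 + (-7)² + 21*(-7)))*((2 + 2*1) - 2)² = (35 + (104 + 49 - 147))*((2 + 2) - 2)² = (35 + 6)*(4 - 2)² = 41*2² = 41*4 = 164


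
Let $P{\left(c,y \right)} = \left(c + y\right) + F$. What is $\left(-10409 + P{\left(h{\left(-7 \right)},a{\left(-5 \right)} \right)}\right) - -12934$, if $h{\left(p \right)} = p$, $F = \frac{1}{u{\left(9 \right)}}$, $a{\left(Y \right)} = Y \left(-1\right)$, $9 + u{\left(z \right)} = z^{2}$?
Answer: $\frac{181657}{72} \approx 2523.0$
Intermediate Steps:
$u{\left(z \right)} = -9 + z^{2}$
$a{\left(Y \right)} = - Y$
$F = \frac{1}{72}$ ($F = \frac{1}{-9 + 9^{2}} = \frac{1}{-9 + 81} = \frac{1}{72} \approx 0.013889$)
$P{\left(c,y \right)} = \frac{1}{72} + c + y$ ($P{\left(c,y \right)} = \left(c + y\right) + \frac{1}{72} = \frac{1}{72} + c + y$)
$\left(-10409 + P{\left(h{\left(-7 \right)},a{\left(-5 \right)} \right)}\right) - -12934 = \left(-10409 - \frac{143}{72}\right) - -12934 = \left(-10409 + \left(\frac{1}{72} - 7 + 5\right)\right) + 12934 = \left(-10409 - \frac{143}{72}\right) + 12934 = - \frac{749591}{72} + 12934 = \frac{181657}{72}$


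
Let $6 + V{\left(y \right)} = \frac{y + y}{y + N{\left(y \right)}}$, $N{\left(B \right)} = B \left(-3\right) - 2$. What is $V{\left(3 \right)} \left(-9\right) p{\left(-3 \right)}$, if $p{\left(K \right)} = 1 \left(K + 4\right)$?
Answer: $\frac{243}{4} \approx 60.75$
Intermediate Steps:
$N{\left(B \right)} = -2 - 3 B$ ($N{\left(B \right)} = - 3 B - 2 = -2 - 3 B$)
$p{\left(K \right)} = 4 + K$ ($p{\left(K \right)} = 1 \left(4 + K\right) = 4 + K$)
$V{\left(y \right)} = -6 + \frac{2 y}{-2 - 2 y}$ ($V{\left(y \right)} = -6 + \frac{y + y}{y - \left(2 + 3 y\right)} = -6 + \frac{2 y}{-2 - 2 y}$)
$V{\left(3 \right)} \left(-9\right) p{\left(-3 \right)} = \frac{-6 - 21}{1 + 3} \left(-9\right) \left(4 - 3\right) = \frac{-6 - 21}{4} \left(-9\right) 1 = \frac{1}{4} \left(-27\right) \left(-9\right) 1 = \left(- \frac{27}{4}\right) \left(-9\right) 1 = \frac{243}{4} \cdot 1 = \frac{243}{4}$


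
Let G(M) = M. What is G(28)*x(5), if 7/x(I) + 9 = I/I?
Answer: -49/2 ≈ -24.500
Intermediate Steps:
x(I) = -7/8 (x(I) = 7/(-9 + I/I) = 7/(-9 + 1) = 7/(-8) = 7*(-1/8) = -7/8)
G(28)*x(5) = 28*(-7/8) = -49/2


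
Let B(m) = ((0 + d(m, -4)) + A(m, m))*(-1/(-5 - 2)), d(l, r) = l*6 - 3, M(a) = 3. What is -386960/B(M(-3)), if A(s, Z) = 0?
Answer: -541744/3 ≈ -1.8058e+5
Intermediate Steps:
d(l, r) = -3 + 6*l (d(l, r) = 6*l - 3 = -3 + 6*l)
B(m) = -3/7 + 6*m/7 (B(m) = ((0 + (-3 + 6*m)) + 0)*(-1/(-5 - 2)) = ((-3 + 6*m) + 0)*(-1/(-7)) = (-3 + 6*m)*(-1*(-⅐)) = (-3 + 6*m)*(⅐) = -3/7 + 6*m/7)
-386960/B(M(-3)) = -386960/(-3/7 + (6/7)*3) = -386960/(-3/7 + 18/7) = -386960/15/7 = -386960*7/15 = -4837*112/3 = -541744/3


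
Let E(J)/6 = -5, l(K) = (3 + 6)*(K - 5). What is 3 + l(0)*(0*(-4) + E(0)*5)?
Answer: 6753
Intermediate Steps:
l(K) = -45 + 9*K (l(K) = 9*(-5 + K) = -45 + 9*K)
E(J) = -30 (E(J) = 6*(-5) = -30)
3 + l(0)*(0*(-4) + E(0)*5) = 3 + (-45 + 9*0)*(0*(-4) - 30*5) = 3 + (-45 + 0)*(0 - 150) = 3 - 45*(-150) = 3 + 6750 = 6753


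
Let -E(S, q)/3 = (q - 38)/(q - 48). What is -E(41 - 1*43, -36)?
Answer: 37/14 ≈ 2.6429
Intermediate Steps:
E(S, q) = -3*(-38 + q)/(-48 + q) (E(S, q) = -3*(q - 38)/(q - 48) = -3*(-38 + q)/(-48 + q))
-E(41 - 1*43, -36) = -3*(38 - 1*(-36))/(-48 - 36) = -3*(38 + 36)/(-84) = -3*(-1)*74/84 = -1*(-37/14) = 37/14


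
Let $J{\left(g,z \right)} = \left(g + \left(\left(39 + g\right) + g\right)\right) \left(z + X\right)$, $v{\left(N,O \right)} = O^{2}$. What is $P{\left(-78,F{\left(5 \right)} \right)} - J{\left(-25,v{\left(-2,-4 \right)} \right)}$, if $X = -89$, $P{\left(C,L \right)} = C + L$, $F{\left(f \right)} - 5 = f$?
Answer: $-2696$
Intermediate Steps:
$F{\left(f \right)} = 5 + f$
$J{\left(g,z \right)} = \left(-89 + z\right) \left(39 + 3 g\right)$ ($J{\left(g,z \right)} = \left(g + \left(\left(39 + g\right) + g\right)\right) \left(z - 89\right) = \left(g + \left(39 + 2 g\right)\right) \left(-89 + z\right) = \left(39 + 3 g\right) \left(-89 + z\right) = \left(-89 + z\right) \left(39 + 3 g\right)$)
$P{\left(-78,F{\left(5 \right)} \right)} - J{\left(-25,v{\left(-2,-4 \right)} \right)} = \left(-78 + \left(5 + 5\right)\right) - \left(-3471 - -6675 + 39 \left(-4\right)^{2} + 3 \left(-25\right) \left(-4\right)^{2}\right) = \left(-78 + 10\right) - \left(-3471 + 6675 + 39 \cdot 16 + 3 \left(-25\right) 16\right) = -68 - \left(-3471 + 6675 + 624 - 1200\right) = -68 - 2628 = -2696$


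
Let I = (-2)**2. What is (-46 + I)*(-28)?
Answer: 1176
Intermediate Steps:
I = 4
(-46 + I)*(-28) = (-46 + 4)*(-28) = -42*(-28) = 1176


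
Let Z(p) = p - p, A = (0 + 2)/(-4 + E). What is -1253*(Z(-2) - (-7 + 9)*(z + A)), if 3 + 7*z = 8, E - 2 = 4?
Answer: 4296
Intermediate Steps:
E = 6 (E = 2 + 4 = 6)
A = 1 (A = (0 + 2)/(-4 + 6) = 2/2 = 2*(½) = 1)
z = 5/7 (z = -3/7 + (⅐)*8 = -3/7 + 8/7 = 5/7 ≈ 0.71429)
Z(p) = 0
-1253*(Z(-2) - (-7 + 9)*(z + A)) = -1253*(0 - (-7 + 9)*(5/7 + 1)) = -1253*(0 - 2*12/7) = -1253*(0 - 1*24/7) = -1253*(0 - 24/7) = -1253*(-24/7) = 4296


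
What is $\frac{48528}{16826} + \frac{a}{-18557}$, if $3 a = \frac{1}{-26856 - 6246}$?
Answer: $\frac{44714219477101}{15503656791546} \approx 2.8841$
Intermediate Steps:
$a = - \frac{1}{99306}$ ($a = \frac{1}{3 \left(-26856 - 6246\right)} = \frac{1}{3 \left(-33102\right)} = \frac{1}{3} \left(- \frac{1}{33102}\right) = - \frac{1}{99306} \approx -1.007 \cdot 10^{-5}$)
$\frac{48528}{16826} + \frac{a}{-18557} = \frac{48528}{16826} - \frac{1}{99306 \left(-18557\right)} = 48528 \cdot \frac{1}{16826} - - \frac{1}{1842821442} = \frac{24264}{8413} + \frac{1}{1842821442} = \frac{44714219477101}{15503656791546}$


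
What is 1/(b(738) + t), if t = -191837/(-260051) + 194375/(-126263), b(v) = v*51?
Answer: 32834819413/1235810607568500 ≈ 2.6569e-5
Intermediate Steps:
b(v) = 51*v
t = -26325497994/32834819413 (t = -191837*(-1/260051) + 194375*(-1/126263) = 191837/260051 - 194375/126263 = -26325497994/32834819413 ≈ -0.80176)
1/(b(738) + t) = 1/(51*738 - 26325497994/32834819413) = 1/(37638 - 26325497994/32834819413) = 1/(1235810607568500/32834819413) = 32834819413/1235810607568500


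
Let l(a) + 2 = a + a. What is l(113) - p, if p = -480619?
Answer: 480843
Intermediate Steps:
l(a) = -2 + 2*a (l(a) = -2 + (a + a) = -2 + 2*a)
l(113) - p = (-2 + 2*113) - 1*(-480619) = (-2 + 226) + 480619 = 224 + 480619 = 480843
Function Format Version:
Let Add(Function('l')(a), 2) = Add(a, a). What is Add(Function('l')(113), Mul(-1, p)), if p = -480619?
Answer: 480843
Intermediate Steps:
Function('l')(a) = Add(-2, Mul(2, a)) (Function('l')(a) = Add(-2, Add(a, a)) = Add(-2, Mul(2, a)))
Add(Function('l')(113), Mul(-1, p)) = Add(Add(-2, Mul(2, 113)), Mul(-1, -480619)) = Add(Add(-2, 226), 480619) = Add(224, 480619) = 480843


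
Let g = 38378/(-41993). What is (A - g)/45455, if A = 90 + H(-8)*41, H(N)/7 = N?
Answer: -18519636/381758363 ≈ -0.048511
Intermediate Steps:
H(N) = 7*N
g = -38378/41993 (g = 38378*(-1/41993) = -38378/41993 ≈ -0.91391)
A = -2206 (A = 90 + (7*(-8))*41 = 90 - 56*41 = 90 - 2296 = -2206)
(A - g)/45455 = (-2206 - 1*(-38378/41993))/45455 = (-2206 + 38378/41993)*(1/45455) = -92598180/41993*1/45455 = -18519636/381758363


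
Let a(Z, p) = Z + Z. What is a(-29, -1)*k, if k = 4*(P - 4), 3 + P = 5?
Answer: 464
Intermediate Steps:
P = 2 (P = -3 + 5 = 2)
k = -8 (k = 4*(2 - 4) = 4*(-2) = -8)
a(Z, p) = 2*Z
a(-29, -1)*k = (2*(-29))*(-8) = -58*(-8) = 464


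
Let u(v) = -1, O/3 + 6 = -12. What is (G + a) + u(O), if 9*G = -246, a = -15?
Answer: -130/3 ≈ -43.333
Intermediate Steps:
G = -82/3 (G = (⅑)*(-246) = -82/3 ≈ -27.333)
O = -54 (O = -18 + 3*(-12) = -18 - 36 = -54)
(G + a) + u(O) = (-82/3 - 15) - 1 = -127/3 - 1 = -130/3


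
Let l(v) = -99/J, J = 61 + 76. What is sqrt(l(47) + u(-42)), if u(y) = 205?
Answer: sqrt(3834082)/137 ≈ 14.293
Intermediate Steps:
J = 137
l(v) = -99/137
sqrt(l(47) + u(-42)) = sqrt(-99/137 + 205) = sqrt(27986/137) = sqrt(3834082)/137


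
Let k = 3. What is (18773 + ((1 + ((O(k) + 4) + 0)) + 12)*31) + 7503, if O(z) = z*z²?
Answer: 27640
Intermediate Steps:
O(z) = z³
(18773 + ((1 + ((O(k) + 4) + 0)) + 12)*31) + 7503 = (18773 + ((1 + ((3³ + 4) + 0)) + 12)*31) + 7503 = (18773 + ((1 + ((27 + 4) + 0)) + 12)*31) + 7503 = (18773 + ((1 + (31 + 0)) + 12)*31) + 7503 = (18773 + ((1 + 31) + 12)*31) + 7503 = (18773 + (32 + 12)*31) + 7503 = (18773 + 44*31) + 7503 = (18773 + 1364) + 7503 = 20137 + 7503 = 27640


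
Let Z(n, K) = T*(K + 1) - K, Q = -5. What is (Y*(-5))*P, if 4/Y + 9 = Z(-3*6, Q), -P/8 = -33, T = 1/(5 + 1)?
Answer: 7920/7 ≈ 1131.4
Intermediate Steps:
T = 1/6 ≈ 0.16667
Z(n, K) = 1/6 - 5*K/6 (Z(n, K) = (K + 1)/6 - K = (1 + K)/6 - K = (1/6 + K/6) - K = 1/6 - 5*K/6)
P = 264 (P = -8*(-33) = 264)
Y = -6/7 (Y = 4/(-9 + (1/6 - 5/6*(-5))) = 4/(-9 + (1/6 + 25/6)) = 4/(-9 + 13/3) = 4/(-14/3) = 4*(-3/14) = -6/7 ≈ -0.85714)
(Y*(-5))*P = -6/7*(-5)*264 = (30/7)*264 = 7920/7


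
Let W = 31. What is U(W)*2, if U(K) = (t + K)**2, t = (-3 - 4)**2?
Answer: 12800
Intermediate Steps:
t = 49 (t = (-7)**2 = 49)
U(K) = (49 + K)**2
U(W)*2 = (49 + 31)**2*2 = 80**2*2 = 6400*2 = 12800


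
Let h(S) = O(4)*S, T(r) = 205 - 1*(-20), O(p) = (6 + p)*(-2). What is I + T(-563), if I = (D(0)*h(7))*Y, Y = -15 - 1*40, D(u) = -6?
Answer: -45975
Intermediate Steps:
O(p) = -12 - 2*p
T(r) = 225 (T(r) = 205 + 20 = 225)
h(S) = -20*S (h(S) = (-12 - 2*4)*S = (-12 - 8)*S = -20*S)
Y = -55 (Y = -15 - 40 = -55)
I = -46200 (I = -(-120)*7*(-55) = -6*(-140)*(-55) = 840*(-55) = -46200)
I + T(-563) = -46200 + 225 = -45975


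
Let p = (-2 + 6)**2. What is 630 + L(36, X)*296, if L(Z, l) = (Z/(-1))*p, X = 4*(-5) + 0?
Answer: -169866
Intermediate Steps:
X = -20 (X = -20 + 0 = -20)
p = 16 (p = 4**2 = 16)
L(Z, l) = -16*Z (L(Z, l) = (Z/(-1))*16 = (Z*(-1))*16 = -Z*16 = -16*Z)
630 + L(36, X)*296 = 630 - 16*36*296 = 630 - 576*296 = 630 - 170496 = -169866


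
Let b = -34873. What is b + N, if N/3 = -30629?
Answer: -126760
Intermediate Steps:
N = -91887 (N = 3*(-30629) = -91887)
b + N = -34873 - 91887 = -126760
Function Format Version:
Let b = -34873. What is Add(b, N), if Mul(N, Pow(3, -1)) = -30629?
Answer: -126760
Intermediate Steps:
N = -91887 (N = Mul(3, -30629) = -91887)
Add(b, N) = Add(-34873, -91887) = -126760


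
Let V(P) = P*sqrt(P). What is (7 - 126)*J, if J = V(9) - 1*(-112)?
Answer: -16541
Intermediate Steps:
V(P) = P**(3/2)
J = 139 (J = 9**(3/2) - 1*(-112) = 27 + 112 = 139)
(7 - 126)*J = (7 - 126)*139 = -119*139 = -16541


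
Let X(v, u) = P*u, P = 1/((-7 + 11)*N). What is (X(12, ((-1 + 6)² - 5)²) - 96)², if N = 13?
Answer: 1317904/169 ≈ 7798.3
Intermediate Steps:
P = 1/52 (P = 1/((-7 + 11)*13) = (1/13)/4 = (¼)*(1/13) = 1/52 ≈ 0.019231)
X(v, u) = u/52
(X(12, ((-1 + 6)² - 5)²) - 96)² = (((-1 + 6)² - 5)²/52 - 96)² = ((5² - 5)²/52 - 96)² = ((25 - 5)²/52 - 96)² = ((1/52)*20² - 96)² = ((1/52)*400 - 96)² = (100/13 - 96)² = (-1148/13)² = 1317904/169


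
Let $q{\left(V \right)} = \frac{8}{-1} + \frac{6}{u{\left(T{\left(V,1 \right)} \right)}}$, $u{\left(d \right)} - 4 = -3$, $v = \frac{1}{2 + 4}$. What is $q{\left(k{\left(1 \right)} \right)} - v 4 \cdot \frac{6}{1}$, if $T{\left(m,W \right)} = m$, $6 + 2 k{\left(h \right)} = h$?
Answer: $-6$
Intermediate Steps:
$k{\left(h \right)} = -3 + \frac{h}{2}$
$v = \frac{1}{6} \approx 0.16667$
$u{\left(d \right)} = 1$ ($u{\left(d \right)} = 4 - 3 = 1$)
$q{\left(V \right)} = -2$ ($q{\left(V \right)} = \frac{8}{-1} + \frac{6}{1} = 8 \left(-1\right) + 6 \cdot 1 = -8 + 6 = -2$)
$q{\left(k{\left(1 \right)} \right)} - v 4 \cdot \frac{6}{1} = -2 - \frac{1}{6} \cdot 4 \cdot \frac{6}{1} = -2 - \frac{2 \cdot 6 \cdot 1}{3} = -2 - \frac{2}{3} \cdot 6 = -2 - 4 = -6$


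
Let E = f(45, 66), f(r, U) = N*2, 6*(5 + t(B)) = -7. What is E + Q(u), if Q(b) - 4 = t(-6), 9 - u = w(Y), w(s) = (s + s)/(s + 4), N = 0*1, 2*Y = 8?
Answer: -13/6 ≈ -2.1667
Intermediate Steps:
Y = 4 (Y = (½)*8 = 4)
N = 0
w(s) = 2*s/(4 + s) (w(s) = (2*s)/(4 + s) = 2*s/(4 + s))
t(B) = -37/6 (t(B) = -5 + (⅙)*(-7) = -5 - 7/6 = -37/6)
u = 8 (u = 9 - 2*4/(4 + 4) = 9 - 2*4/8 = 9 - 1*1 = 9 - 1 = 8)
Q(b) = -13/6 (Q(b) = 4 - 37/6 = -13/6)
f(r, U) = 0 (f(r, U) = 0*2 = 0)
E = 0
E + Q(u) = 0 - 13/6 = -13/6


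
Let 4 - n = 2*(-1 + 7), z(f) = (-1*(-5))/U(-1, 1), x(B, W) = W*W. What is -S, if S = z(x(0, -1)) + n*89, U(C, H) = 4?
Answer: 2843/4 ≈ 710.75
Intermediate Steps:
x(B, W) = W**2
z(f) = 5/4 (z(f) = -1*(-5)/4 = 5*(1/4) = 5/4)
n = -8 (n = 4 - 2*(-1 + 7) = 4 - 2*6 = 4 - 1*12 = 4 - 12 = -8)
S = -2843/4 (S = 5/4 - 8*89 = 5/4 - 712 = -2843/4 ≈ -710.75)
-S = -1*(-2843/4) = 2843/4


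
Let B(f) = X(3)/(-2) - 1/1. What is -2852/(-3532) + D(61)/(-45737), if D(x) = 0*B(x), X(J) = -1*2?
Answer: 713/883 ≈ 0.80747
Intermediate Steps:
X(J) = -2
B(f) = 0 (B(f) = -2/(-2) - 1/1 = -2*(-½) - 1*1 = 1 - 1 = 0)
D(x) = 0 (D(x) = 0*0 = 0)
-2852/(-3532) + D(61)/(-45737) = -2852/(-3532) + 0/(-45737) = -2852*(-1/3532) + 0*(-1/45737) = 713/883 + 0 = 713/883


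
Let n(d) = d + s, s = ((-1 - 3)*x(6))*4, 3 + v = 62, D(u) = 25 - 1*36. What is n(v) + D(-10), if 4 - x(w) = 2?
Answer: 16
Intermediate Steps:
D(u) = -11 (D(u) = 25 - 36 = -11)
x(w) = 2 (x(w) = 4 - 1*2 = 4 - 2 = 2)
v = 59 (v = -3 + 62 = 59)
s = -32 (s = ((-1 - 3)*2)*4 = -4*2*4 = -8*4 = -32)
n(d) = -32 + d (n(d) = d - 32 = -32 + d)
n(v) + D(-10) = (-32 + 59) - 11 = 27 - 11 = 16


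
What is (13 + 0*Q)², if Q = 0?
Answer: 169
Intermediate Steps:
(13 + 0*Q)² = (13 + 0*0)² = (13 + 0)² = 13² = 169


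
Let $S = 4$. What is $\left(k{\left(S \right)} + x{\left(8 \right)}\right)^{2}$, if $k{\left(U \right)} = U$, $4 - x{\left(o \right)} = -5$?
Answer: $169$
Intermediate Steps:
$x{\left(o \right)} = 9$ ($x{\left(o \right)} = 4 - -5 = 4 + 5 = 9$)
$\left(k{\left(S \right)} + x{\left(8 \right)}\right)^{2} = \left(4 + 9\right)^{2} = 13^{2} = 169$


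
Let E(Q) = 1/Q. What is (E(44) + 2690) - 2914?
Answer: -9855/44 ≈ -223.98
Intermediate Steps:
(E(44) + 2690) - 2914 = (1/44 + 2690) - 2914 = 118361/44 - 2914 = -9855/44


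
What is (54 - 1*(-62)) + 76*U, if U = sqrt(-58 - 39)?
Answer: 116 + 76*I*sqrt(97) ≈ 116.0 + 748.51*I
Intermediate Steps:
U = I*sqrt(97) (U = sqrt(-97) = I*sqrt(97) ≈ 9.8489*I)
(54 - 1*(-62)) + 76*U = (54 - 1*(-62)) + 76*(I*sqrt(97)) = (54 + 62) + 76*I*sqrt(97) = 116 + 76*I*sqrt(97)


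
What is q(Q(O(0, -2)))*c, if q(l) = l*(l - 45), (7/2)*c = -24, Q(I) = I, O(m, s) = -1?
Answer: -2208/7 ≈ -315.43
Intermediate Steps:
c = -48/7 (c = (2/7)*(-24) = -48/7 ≈ -6.8571)
q(l) = l*(-45 + l)
q(Q(O(0, -2)))*c = -(-45 - 1)*(-48/7) = -1*(-46)*(-48/7) = 46*(-48/7) = -2208/7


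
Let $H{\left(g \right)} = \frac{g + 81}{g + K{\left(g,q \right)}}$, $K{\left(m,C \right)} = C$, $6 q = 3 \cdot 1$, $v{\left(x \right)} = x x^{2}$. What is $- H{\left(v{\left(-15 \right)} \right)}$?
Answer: $- \frac{6588}{6749} \approx -0.97614$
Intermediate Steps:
$v{\left(x \right)} = x^{3}$
$q = \frac{1}{2}$ ($q = \frac{3 \cdot 1}{6} = \frac{1}{6} \cdot 3 = \frac{1}{2} \approx 0.5$)
$H{\left(g \right)} = \frac{81 + g}{\frac{1}{2} + g}$ ($H{\left(g \right)} = \frac{g + 81}{g + \frac{1}{2}} = \frac{81 + g}{\frac{1}{2} + g}$)
$- H{\left(v{\left(-15 \right)} \right)} = - \frac{2 \left(81 + \left(-15\right)^{3}\right)}{1 + 2 \left(-15\right)^{3}} = - \frac{2 \left(81 - 3375\right)}{1 + 2 \left(-3375\right)} = - \frac{2 \left(-3294\right)}{1 - 6750} = - \frac{2 \left(-3294\right)}{-6749} = - \frac{2 \left(-1\right) \left(-3294\right)}{6749} = \left(-1\right) \frac{6588}{6749} = - \frac{6588}{6749}$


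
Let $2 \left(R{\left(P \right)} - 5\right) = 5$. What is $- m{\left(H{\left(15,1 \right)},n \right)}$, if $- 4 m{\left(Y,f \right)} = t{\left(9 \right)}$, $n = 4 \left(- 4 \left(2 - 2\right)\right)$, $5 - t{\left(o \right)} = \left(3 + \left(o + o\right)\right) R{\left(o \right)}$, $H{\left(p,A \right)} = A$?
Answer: $- \frac{305}{8} \approx -38.125$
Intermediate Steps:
$R{\left(P \right)} = \frac{15}{2}$ ($R{\left(P \right)} = 5 + \frac{1}{2} \cdot 5 = 5 + \frac{5}{2} = \frac{15}{2}$)
$t{\left(o \right)} = - \frac{35}{2} - 15 o$ ($t{\left(o \right)} = 5 - \left(3 + \left(o + o\right)\right) \frac{15}{2} = 5 - \left(3 + 2 o\right) \frac{15}{2} = 5 - \left(\frac{45}{2} + 15 o\right) = - \frac{35}{2} - 15 o$)
$n = 0$ ($n = 4 \left(\left(-4\right) 0\right) = 4 \cdot 0 = 0$)
$m{\left(Y,f \right)} = \frac{305}{8}$ ($m{\left(Y,f \right)} = - \frac{- \frac{35}{2} - 135}{4} = \left(- \frac{1}{4}\right) \left(- \frac{305}{2}\right) = \frac{305}{8}$)
$- m{\left(H{\left(15,1 \right)},n \right)} = \left(-1\right) \frac{305}{8} = - \frac{305}{8}$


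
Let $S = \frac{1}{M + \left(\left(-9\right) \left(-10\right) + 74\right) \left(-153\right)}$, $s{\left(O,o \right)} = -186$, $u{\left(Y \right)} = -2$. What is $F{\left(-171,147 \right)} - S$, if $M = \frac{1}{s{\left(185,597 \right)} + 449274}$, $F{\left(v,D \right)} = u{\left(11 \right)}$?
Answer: $- \frac{22536583102}{11268516095} \approx -2.0$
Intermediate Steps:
$F{\left(v,D \right)} = -2$
$M = \frac{1}{449088}$ ($M = \frac{1}{-186 + 449274} = \frac{1}{449088} \approx 2.2267 \cdot 10^{-6}$)
$S = - \frac{449088}{11268516095}$ ($S = \frac{1}{\frac{1}{449088} + \left(\left(-9\right) \left(-10\right) + 74\right) \left(-153\right)} = \frac{1}{\frac{1}{449088} + \left(90 + 74\right) \left(-153\right)} = \frac{1}{\frac{1}{449088} + 164 \left(-153\right)} = \frac{1}{\frac{1}{449088} - 25092} = \frac{1}{- \frac{11268516095}{449088}} = - \frac{449088}{11268516095} \approx -3.9853 \cdot 10^{-5}$)
$F{\left(-171,147 \right)} - S = -2 - - \frac{449088}{11268516095} = -2 + \frac{449088}{11268516095} = - \frac{22536583102}{11268516095}$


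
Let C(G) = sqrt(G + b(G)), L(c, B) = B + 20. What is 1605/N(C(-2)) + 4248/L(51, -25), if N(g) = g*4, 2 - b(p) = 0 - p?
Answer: -4248/5 - 1605*I*sqrt(2)/8 ≈ -849.6 - 283.73*I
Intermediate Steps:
b(p) = 2 + p (b(p) = 2 - (0 - p) = 2 - (-1)*p = 2 + p)
L(c, B) = 20 + B
C(G) = sqrt(2 + 2*G) (C(G) = sqrt(G + (2 + G)) = sqrt(2 + 2*G))
N(g) = 4*g
1605/N(C(-2)) + 4248/L(51, -25) = 1605/((4*sqrt(2 + 2*(-2)))) + 4248/(20 - 25) = 1605/((4*sqrt(2 - 4))) + 4248/(-5) = 1605/((4*sqrt(-2))) + 4248*(-1/5) = 1605/((4*(I*sqrt(2)))) - 4248/5 = 1605/((4*I*sqrt(2))) - 4248/5 = 1605*(-I*sqrt(2)/8) - 4248/5 = -1605*I*sqrt(2)/8 - 4248/5 = -4248/5 - 1605*I*sqrt(2)/8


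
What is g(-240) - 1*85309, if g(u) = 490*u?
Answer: -202909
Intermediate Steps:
g(-240) - 1*85309 = 490*(-240) - 1*85309 = -117600 - 85309 = -202909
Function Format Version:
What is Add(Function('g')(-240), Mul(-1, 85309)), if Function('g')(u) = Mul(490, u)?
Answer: -202909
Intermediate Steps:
Add(Function('g')(-240), Mul(-1, 85309)) = Add(Mul(490, -240), Mul(-1, 85309)) = Add(-117600, -85309) = -202909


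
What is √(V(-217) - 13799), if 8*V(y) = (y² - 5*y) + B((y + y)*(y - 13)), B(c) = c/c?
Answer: 3*I*√13826/4 ≈ 88.188*I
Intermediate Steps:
B(c) = 1
V(y) = ⅛ - 5*y/8 + y²/8 (V(y) = ((y² - 5*y) + 1)/8 = (1 + y² - 5*y)/8 = ⅛ - 5*y/8 + y²/8)
√(V(-217) - 13799) = √((⅛ - 5/8*(-217) + (⅛)*(-217)²) - 13799) = √((⅛ + 1085/8 + (⅛)*47089) - 13799) = √((⅛ + 1085/8 + 47089/8) - 13799) = √(48175/8 - 13799) = √(-62217/8) = 3*I*√13826/4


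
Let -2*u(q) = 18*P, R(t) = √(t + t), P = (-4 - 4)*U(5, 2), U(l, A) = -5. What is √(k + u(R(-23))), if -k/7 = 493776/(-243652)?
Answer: 6*I*√35641840951/60913 ≈ 18.596*I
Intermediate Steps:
P = 40 (P = (-4 - 4)*(-5) = -8*(-5) = 40)
R(t) = √2*√t (R(t) = √(2*t) = √2*√t)
u(q) = -360 (u(q) = -9*40 = -½*720 = -360)
k = 864108/60913 (k = -3456432/(-243652) = -3456432*(-1)/243652 = -7*(-123444/60913) = 864108/60913 ≈ 14.186)
√(k + u(R(-23))) = √(864108/60913 - 360) = √(-21064572/60913) = 6*I*√35641840951/60913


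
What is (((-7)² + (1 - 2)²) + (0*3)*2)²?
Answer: 2500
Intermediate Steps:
(((-7)² + (1 - 2)²) + (0*3)*2)² = ((49 + (-1)²) + 0*2)² = ((49 + 1) + 0)² = (50 + 0)² = 50² = 2500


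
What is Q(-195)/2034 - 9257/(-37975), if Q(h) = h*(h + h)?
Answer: 161490416/4291175 ≈ 37.633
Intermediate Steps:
Q(h) = 2*h² (Q(h) = h*(2*h) = 2*h²)
Q(-195)/2034 - 9257/(-37975) = (2*(-195)²)/2034 - 9257/(-37975) = (2*38025)*(1/2034) - 9257*(-1/37975) = 76050*(1/2034) + 9257/37975 = 4225/113 + 9257/37975 = 161490416/4291175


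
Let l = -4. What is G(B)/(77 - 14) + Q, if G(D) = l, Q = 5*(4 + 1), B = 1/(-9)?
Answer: 1571/63 ≈ 24.936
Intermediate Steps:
B = -1/9 ≈ -0.11111
Q = 25 (Q = 5*5 = 25)
G(D) = -4
G(B)/(77 - 14) + Q = -4/(77 - 14) + 25 = -4/63 + 25 = 1571/63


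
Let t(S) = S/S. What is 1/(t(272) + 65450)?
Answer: 1/65451 ≈ 1.5279e-5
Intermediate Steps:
t(S) = 1
1/(t(272) + 65450) = 1/(1 + 65450) = 1/65451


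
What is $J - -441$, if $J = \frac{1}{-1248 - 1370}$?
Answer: $\frac{1154537}{2618} \approx 441.0$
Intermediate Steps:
$J = - \frac{1}{2618}$ ($J = \frac{1}{-2618} = - \frac{1}{2618} \approx -0.00038197$)
$J - -441 = - \frac{1}{2618} - -441 = - \frac{1}{2618} + 441 = \frac{1154537}{2618}$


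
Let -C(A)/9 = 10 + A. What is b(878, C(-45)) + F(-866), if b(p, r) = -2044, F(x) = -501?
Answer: -2545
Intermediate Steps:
C(A) = -90 - 9*A (C(A) = -9*(10 + A) = -90 - 9*A)
b(878, C(-45)) + F(-866) = -2044 - 501 = -2545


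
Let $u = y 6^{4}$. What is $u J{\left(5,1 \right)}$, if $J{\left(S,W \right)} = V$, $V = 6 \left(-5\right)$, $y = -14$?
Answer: $544320$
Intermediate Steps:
$V = -30$
$J{\left(S,W \right)} = -30$
$u = -18144$ ($u = - 14 \cdot 6^{4} = \left(-14\right) 1296 = -18144$)
$u J{\left(5,1 \right)} = \left(-18144\right) \left(-30\right) = 544320$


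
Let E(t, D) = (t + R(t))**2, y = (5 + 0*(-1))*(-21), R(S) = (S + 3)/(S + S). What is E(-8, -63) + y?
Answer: -11751/256 ≈ -45.902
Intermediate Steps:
R(S) = (3 + S)/(2*S) (R(S) = (3 + S)/((2*S)) = (3 + S)*(1/(2*S)) = (3 + S)/(2*S))
y = -105 (y = (5 + 0)*(-21) = 5*(-21) = -105)
E(t, D) = (t + (3 + t)/(2*t))**2
E(-8, -63) + y = (1/4)*(3 - 8 + 2*(-8)**2)**2/(-8)**2 - 105 = (1/4)*(1/64)*(3 - 8 + 2*64)**2 - 105 = (1/4)*(1/64)*(3 - 8 + 128)**2 - 105 = (1/4)*(1/64)*123**2 - 105 = (1/4)*(1/64)*15129 - 105 = 15129/256 - 105 = -11751/256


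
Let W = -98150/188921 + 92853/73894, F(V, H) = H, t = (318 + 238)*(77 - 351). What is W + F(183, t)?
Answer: -2126731507823143/13960128374 ≈ -1.5234e+5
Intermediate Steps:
t = -152344 (t = 556*(-274) = -152344)
W = 10289185513/13960128374 (W = -98150*1/188921 + 92853*(1/73894) = -98150/188921 + 92853/73894 = 10289185513/13960128374 ≈ 0.73704)
W + F(183, t) = 10289185513/13960128374 - 152344 = -2126731507823143/13960128374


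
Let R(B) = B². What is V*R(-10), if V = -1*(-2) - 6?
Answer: -400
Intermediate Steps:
V = -4 (V = 2 - 6 = -4)
V*R(-10) = -4*(-10)² = -4*100 = -400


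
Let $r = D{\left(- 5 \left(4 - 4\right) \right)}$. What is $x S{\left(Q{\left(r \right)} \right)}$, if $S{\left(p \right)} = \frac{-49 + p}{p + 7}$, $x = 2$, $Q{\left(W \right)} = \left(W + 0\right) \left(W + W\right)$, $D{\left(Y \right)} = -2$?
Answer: $- \frac{82}{15} \approx -5.4667$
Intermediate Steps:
$r = -2$
$Q{\left(W \right)} = 2 W^{2}$ ($Q{\left(W \right)} = W 2 W = 2 W^{2}$)
$S{\left(p \right)} = \frac{-49 + p}{7 + p}$
$x S{\left(Q{\left(r \right)} \right)} = 2 \frac{-49 + 2 \left(-2\right)^{2}}{7 + 2 \left(-2\right)^{2}} = 2 \frac{-49 + 2 \cdot 4}{7 + 2 \cdot 4} = 2 \frac{-49 + 8}{7 + 8} = 2 \cdot \frac{1}{15} \left(-41\right) = 2 \left(- \frac{41}{15}\right) = - \frac{82}{15}$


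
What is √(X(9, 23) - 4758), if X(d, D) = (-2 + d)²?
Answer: I*√4709 ≈ 68.622*I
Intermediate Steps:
√(X(9, 23) - 4758) = √((-2 + 9)² - 4758) = √(7² - 4758) = √(49 - 4758) = √(-4709) = I*√4709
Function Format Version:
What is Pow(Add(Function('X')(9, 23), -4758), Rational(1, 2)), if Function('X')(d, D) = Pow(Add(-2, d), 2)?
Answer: Mul(I, Pow(4709, Rational(1, 2))) ≈ Mul(68.622, I)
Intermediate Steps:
Pow(Add(Function('X')(9, 23), -4758), Rational(1, 2)) = Pow(Add(Pow(Add(-2, 9), 2), -4758), Rational(1, 2)) = Pow(Add(Pow(7, 2), -4758), Rational(1, 2)) = Pow(Add(49, -4758), Rational(1, 2)) = Pow(-4709, Rational(1, 2)) = Mul(I, Pow(4709, Rational(1, 2)))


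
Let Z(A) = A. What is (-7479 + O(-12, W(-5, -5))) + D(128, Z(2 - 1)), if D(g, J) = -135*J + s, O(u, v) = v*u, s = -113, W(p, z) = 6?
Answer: -7799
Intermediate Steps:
O(u, v) = u*v
D(g, J) = -113 - 135*J (D(g, J) = -135*J - 113 = -113 - 135*J)
(-7479 + O(-12, W(-5, -5))) + D(128, Z(2 - 1)) = (-7479 - 12*6) + (-113 - 135*(2 - 1)) = (-7479 - 72) + (-113 - 135*1) = -7551 + (-113 - 135) = -7551 - 248 = -7799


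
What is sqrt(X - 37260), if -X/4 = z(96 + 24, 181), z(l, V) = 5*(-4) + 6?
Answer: 2*I*sqrt(9301) ≈ 192.88*I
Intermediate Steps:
z(l, V) = -14 (z(l, V) = -20 + 6 = -14)
X = 56 (X = -4*(-14) = 56)
sqrt(X - 37260) = sqrt(56 - 37260) = sqrt(-37204) = 2*I*sqrt(9301)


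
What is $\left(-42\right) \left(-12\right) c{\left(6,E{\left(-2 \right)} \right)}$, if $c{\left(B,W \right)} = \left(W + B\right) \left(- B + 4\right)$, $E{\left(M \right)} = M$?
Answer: $-4032$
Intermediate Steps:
$c{\left(B,W \right)} = \left(4 - B\right) \left(B + W\right)$ ($c{\left(B,W \right)} = \left(B + W\right) \left(4 - B\right) = \left(4 - B\right) \left(B + W\right)$)
$\left(-42\right) \left(-12\right) c{\left(6,E{\left(-2 \right)} \right)} = \left(-42\right) \left(-12\right) \left(- 6^{2} + 4 \cdot 6 + 4 \left(-2\right) - 6 \left(-2\right)\right) = 504 \left(\left(-1\right) 36 + 24 - 8 + 12\right) = 504 \left(-36 + 24 - 8 + 12\right) = 504 \left(-8\right) = -4032$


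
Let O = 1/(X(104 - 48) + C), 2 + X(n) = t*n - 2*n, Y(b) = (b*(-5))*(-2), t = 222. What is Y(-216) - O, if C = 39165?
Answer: -111203281/51483 ≈ -2160.0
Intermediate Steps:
Y(b) = 10*b (Y(b) = -5*b*(-2) = 10*b)
X(n) = -2 + 220*n (X(n) = -2 + (222*n - 2*n) = -2 + 220*n)
O = 1/51483 (O = 1/((-2 + 220*(104 - 48)) + 39165) = 1/((-2 + 220*56) + 39165) = 1/((-2 + 12320) + 39165) = 1/(12318 + 39165) = 1/51483 ≈ 1.9424e-5)
Y(-216) - O = 10*(-216) - 1*1/51483 = -2160 - 1/51483 = -111203281/51483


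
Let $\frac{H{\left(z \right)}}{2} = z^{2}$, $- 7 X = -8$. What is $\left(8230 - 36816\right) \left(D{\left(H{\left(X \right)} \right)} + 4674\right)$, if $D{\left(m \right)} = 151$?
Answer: $-137927450$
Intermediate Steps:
$X = \frac{8}{7}$ ($X = \left(- \frac{1}{7}\right) \left(-8\right) = \frac{8}{7} \approx 1.1429$)
$H{\left(z \right)} = 2 z^{2}$
$\left(8230 - 36816\right) \left(D{\left(H{\left(X \right)} \right)} + 4674\right) = \left(8230 - 36816\right) \left(151 + 4674\right) = \left(-28586\right) 4825 = -137927450$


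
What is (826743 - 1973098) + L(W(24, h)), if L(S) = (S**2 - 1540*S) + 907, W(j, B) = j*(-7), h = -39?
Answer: -858504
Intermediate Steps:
W(j, B) = -7*j
L(S) = 907 + S**2 - 1540*S
(826743 - 1973098) + L(W(24, h)) = (826743 - 1973098) + (907 + (-7*24)**2 - (-10780)*24) = -1146355 + (907 + (-168)**2 - 1540*(-168)) = -1146355 + (907 + 28224 + 258720) = -1146355 + 287851 = -858504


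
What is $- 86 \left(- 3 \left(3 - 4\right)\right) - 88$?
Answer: $-346$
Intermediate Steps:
$- 86 \left(- 3 \left(3 - 4\right)\right) - 88 = - 86 \left(\left(-3\right) \left(-1\right)\right) - 88 = \left(-86\right) 3 - 88 = -258 - 88 = -346$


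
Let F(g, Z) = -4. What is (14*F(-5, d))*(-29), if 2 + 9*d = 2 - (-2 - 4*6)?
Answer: 1624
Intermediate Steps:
d = 26/9 (d = -2/9 + (2 - (-2 - 4*6))/9 = -2/9 + (2 - (-2 - 24))/9 = -2/9 + (2 - 1*(-26))/9 = -2/9 + (2 + 26)/9 = -2/9 + (⅑)*28 = -2/9 + 28/9 = 26/9 ≈ 2.8889)
(14*F(-5, d))*(-29) = (14*(-4))*(-29) = -56*(-29) = 1624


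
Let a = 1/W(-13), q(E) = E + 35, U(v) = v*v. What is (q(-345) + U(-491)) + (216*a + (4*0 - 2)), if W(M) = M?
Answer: 3129781/13 ≈ 2.4075e+5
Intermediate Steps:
U(v) = v²
q(E) = 35 + E
a = -1/13 (a = 1/(-13) = -1/13 ≈ -0.076923)
(q(-345) + U(-491)) + (216*a + (4*0 - 2)) = ((35 - 345) + (-491)²) + (216*(-1/13) + (4*0 - 2)) = (-310 + 241081) + (-216/13 + (0 - 2)) = 240771 + (-216/13 - 2) = 240771 - 242/13 = 3129781/13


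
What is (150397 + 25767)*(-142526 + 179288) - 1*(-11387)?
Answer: 6476152355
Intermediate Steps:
(150397 + 25767)*(-142526 + 179288) - 1*(-11387) = 176164*36762 + 11387 = 6476140968 + 11387 = 6476152355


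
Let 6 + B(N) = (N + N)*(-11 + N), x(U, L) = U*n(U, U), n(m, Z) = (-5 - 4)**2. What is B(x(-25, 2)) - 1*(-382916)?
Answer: 8628710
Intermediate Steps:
n(m, Z) = 81 (n(m, Z) = (-9)**2 = 81)
x(U, L) = 81*U (x(U, L) = U*81 = 81*U)
B(N) = -6 + 2*N*(-11 + N) (B(N) = -6 + (N + N)*(-11 + N) = -6 + (2*N)*(-11 + N) = -6 + 2*N*(-11 + N))
B(x(-25, 2)) - 1*(-382916) = (-6 - 1782*(-25) + 2*(81*(-25))**2) - 1*(-382916) = (-6 - 22*(-2025) + 2*(-2025)**2) + 382916 = (-6 + 44550 + 2*4100625) + 382916 = (-6 + 44550 + 8201250) + 382916 = 8245794 + 382916 = 8628710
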